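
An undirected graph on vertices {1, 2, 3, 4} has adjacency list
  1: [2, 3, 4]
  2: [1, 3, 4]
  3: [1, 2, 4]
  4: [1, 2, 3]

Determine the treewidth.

3

A width-3 tree decomposition is:
Bags: B1 = {1, 2, 3, 4}
Tree: (single bag)
With just one bag of size 4, the width is 4 − 1 = 3, so tw(G) ≤ 3. On the other hand G contains the 4-clique {1, 2, 3, 4}. A clique must lie in a single bag of any decomposition, so no decomposition can have width below 3. Therefore the treewidth is 3.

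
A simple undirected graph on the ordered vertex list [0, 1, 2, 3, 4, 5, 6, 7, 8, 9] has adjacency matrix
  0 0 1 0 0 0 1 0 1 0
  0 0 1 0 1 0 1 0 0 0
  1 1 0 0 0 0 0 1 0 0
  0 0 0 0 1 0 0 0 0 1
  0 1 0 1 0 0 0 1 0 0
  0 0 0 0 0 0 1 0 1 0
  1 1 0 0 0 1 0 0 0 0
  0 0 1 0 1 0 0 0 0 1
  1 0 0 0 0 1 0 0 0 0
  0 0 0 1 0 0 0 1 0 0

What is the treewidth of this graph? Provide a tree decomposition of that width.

The largest bag has 3 vertices, giving width 2; this decomposition certifies tw(G) ≤ 2. For the lower bound, G contains the cycle 8–5–6–0–8, so G is not a forest; only forests have treewidth ≤ 1, hence tw(G) ≥ 2. Combining the bounds, tw(G) = 2.

Treewidth 2.
One optimal decomposition is:
Bags: B1 = {0, 5, 8}  B2 = {0, 5, 6}  B3 = {0, 2, 6}  B4 = {1, 2, 6}  B5 = {1, 2, 7}  B6 = {1, 4, 7}  B7 = {4, 7, 9}  B8 = {3, 4, 9}
Tree: B1–B2, B2–B3, B3–B4, B4–B5, B5–B6, B6–B7, B7–B8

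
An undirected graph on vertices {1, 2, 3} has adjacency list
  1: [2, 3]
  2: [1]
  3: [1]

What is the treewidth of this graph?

A width-1 tree decomposition is:
Bags: B1 = {1, 3}  B2 = {1, 2}
Tree: B1–B2
Each bag holds 2 vertices, so the decomposition has width 1, which upper-bounds the treewidth. Since G has at least one edge (e.g. 1–3), it is not an edgeless graph, so tw(G) ≥ 1. The upper and lower bounds meet at 1, so that is the treewidth.

1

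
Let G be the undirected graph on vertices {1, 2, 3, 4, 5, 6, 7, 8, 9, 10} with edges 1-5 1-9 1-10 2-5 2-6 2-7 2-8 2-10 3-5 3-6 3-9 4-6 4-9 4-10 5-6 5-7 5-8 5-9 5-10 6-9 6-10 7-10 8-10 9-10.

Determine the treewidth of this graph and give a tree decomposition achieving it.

Each bag holds 4 vertices, so the decomposition has width 3, which upper-bounds the treewidth. For the lower bound, the 4 vertices {4, 6, 9, 10} are pairwise adjacent, and any tree decomposition puts a clique entirely inside one bag — forcing width ≥ 3. Combining the bounds, tw(G) = 3.

Treewidth 3.
One optimal decomposition is:
Bags: B1 = {5, 6, 9, 10}  B2 = {1, 5, 9, 10}  B3 = {2, 5, 6, 10}  B4 = {3, 5, 6, 9}  B5 = {4, 6, 9, 10}  B6 = {2, 5, 8, 10}  B7 = {2, 5, 7, 10}
Tree: B1–B2, B1–B3, B1–B4, B1–B5, B3–B6, B6–B7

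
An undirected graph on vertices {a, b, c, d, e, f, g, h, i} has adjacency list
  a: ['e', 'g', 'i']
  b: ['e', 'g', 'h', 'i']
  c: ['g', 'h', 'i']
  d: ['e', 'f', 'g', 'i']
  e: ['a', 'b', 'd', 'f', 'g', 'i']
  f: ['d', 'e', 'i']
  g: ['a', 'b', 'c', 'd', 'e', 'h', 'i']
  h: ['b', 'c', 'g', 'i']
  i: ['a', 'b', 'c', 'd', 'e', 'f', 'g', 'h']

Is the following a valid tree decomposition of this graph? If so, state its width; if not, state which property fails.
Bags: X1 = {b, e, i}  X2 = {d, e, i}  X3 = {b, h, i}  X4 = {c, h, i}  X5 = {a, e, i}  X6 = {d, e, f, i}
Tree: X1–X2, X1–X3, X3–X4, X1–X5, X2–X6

No — vertex g appears in no bag.

A tree decomposition must satisfy three properties: every vertex lies in some bag; for every edge, both endpoints lie together in some bag; and for every vertex, the bags containing it form a connected subtree. Here vertex g appears in no bag, so the decomposition is invalid.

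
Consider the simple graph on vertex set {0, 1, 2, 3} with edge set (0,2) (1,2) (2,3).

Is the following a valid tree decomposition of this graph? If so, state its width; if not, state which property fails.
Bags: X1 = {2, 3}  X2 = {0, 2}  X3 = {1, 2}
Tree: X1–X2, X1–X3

Yes; width 1.

Checking the three conditions: (i) the bags cover all of {0, 1, 2, 3}; (ii) for each edge, some bag contains both endpoints; (iii) the bags containing any fixed vertex form a subtree. All hold, so the decomposition is valid with width 2 − 1 = 1.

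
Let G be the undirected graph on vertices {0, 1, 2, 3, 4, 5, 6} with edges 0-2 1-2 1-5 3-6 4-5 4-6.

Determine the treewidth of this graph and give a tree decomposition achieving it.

Every bag has size at most 2, so the width is 2 − 1 = 1 and tw(G) ≤ 1. Since G has at least one edge (e.g. 0–2), it is not an edgeless graph, so tw(G) ≥ 1. Combining the bounds, tw(G) = 1.

Treewidth 1.
One optimal decomposition is:
Bags: B1 = {0, 2}  B2 = {1, 2}  B3 = {1, 5}  B4 = {4, 5}  B5 = {4, 6}  B6 = {3, 6}
Tree: B1–B2, B2–B3, B3–B4, B4–B5, B5–B6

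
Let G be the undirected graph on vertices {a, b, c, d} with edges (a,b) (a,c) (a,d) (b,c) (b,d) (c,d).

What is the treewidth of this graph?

A width-3 tree decomposition is:
Bags: B1 = {a, b, c, d}
Tree: (single bag)
A single bag containing all 4 vertices is trivially a valid decomposition of width 3. Conversely, {a, b, c, d} is a clique of size 4, and the vertices of any clique must share a bag in every tree decomposition; so some bag has ≥ 4 vertices and tw(G) ≥ 3. Combining the bounds, tw(G) = 3.

3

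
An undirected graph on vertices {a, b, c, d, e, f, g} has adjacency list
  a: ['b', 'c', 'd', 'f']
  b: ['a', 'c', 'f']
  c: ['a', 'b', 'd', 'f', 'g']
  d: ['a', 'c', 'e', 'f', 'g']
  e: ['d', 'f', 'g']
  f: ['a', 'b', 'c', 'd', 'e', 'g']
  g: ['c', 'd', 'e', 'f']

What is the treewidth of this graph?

3

A width-3 tree decomposition is:
Bags: B1 = {a, c, d, f}  B2 = {c, d, f, g}  B3 = {a, b, c, f}  B4 = {d, e, f, g}
Tree: B1–B2, B1–B3, B2–B4
The largest bag has 4 vertices, giving width 3; this decomposition certifies tw(G) ≤ 3. For the lower bound, the 4 vertices {d, e, f, g} are pairwise adjacent, and any tree decomposition puts a clique entirely inside one bag — forcing width ≥ 3. Therefore the treewidth is 3.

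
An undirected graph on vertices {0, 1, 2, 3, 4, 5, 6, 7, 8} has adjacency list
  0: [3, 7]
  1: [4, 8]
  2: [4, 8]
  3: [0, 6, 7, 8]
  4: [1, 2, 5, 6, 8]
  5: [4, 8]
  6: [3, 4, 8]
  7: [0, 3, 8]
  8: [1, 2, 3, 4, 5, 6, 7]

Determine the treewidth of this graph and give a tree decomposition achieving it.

Every bag has size at most 3, so the width is 3 − 1 = 2 and tw(G) ≤ 2. For the lower bound, the 3 vertices {0, 3, 7} are pairwise adjacent, and any tree decomposition puts a clique entirely inside one bag — forcing width ≥ 2. Therefore the treewidth is 2.

Treewidth 2.
One optimal decomposition is:
Bags: B1 = {3, 6, 8}  B2 = {4, 6, 8}  B3 = {3, 7, 8}  B4 = {4, 5, 8}  B5 = {1, 4, 8}  B6 = {2, 4, 8}  B7 = {0, 3, 7}
Tree: B1–B2, B1–B3, B2–B4, B2–B5, B4–B6, B3–B7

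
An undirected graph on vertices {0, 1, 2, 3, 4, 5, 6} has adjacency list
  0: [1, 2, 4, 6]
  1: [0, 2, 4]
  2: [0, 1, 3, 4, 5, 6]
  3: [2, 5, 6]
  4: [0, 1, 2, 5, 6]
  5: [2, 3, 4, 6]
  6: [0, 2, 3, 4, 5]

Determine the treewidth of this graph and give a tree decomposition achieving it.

Treewidth 3.
Bags: B1 = {2, 3, 5, 6}  B2 = {2, 4, 5, 6}  B3 = {0, 2, 4, 6}  B4 = {0, 1, 2, 4}
Tree: B1–B2, B2–B3, B3–B4

Each bag holds 4 vertices, so the decomposition has width 3, which upper-bounds the treewidth. For the lower bound, the 4 vertices {2, 3, 5, 6} are pairwise adjacent, and any tree decomposition puts a clique entirely inside one bag — forcing width ≥ 3. Therefore the treewidth is 3.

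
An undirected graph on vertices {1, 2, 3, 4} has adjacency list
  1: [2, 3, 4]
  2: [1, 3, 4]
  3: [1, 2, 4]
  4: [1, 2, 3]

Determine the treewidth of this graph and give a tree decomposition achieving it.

With just one bag of size 4, the width is 4 − 1 = 3, so tw(G) ≤ 3. For the lower bound, the 4 vertices {1, 2, 3, 4} are pairwise adjacent, and any tree decomposition puts a clique entirely inside one bag — forcing width ≥ 3. Hence tw(G) = 3 exactly.

Treewidth 3.
One such decomposition:
Bags: B1 = {1, 2, 3, 4}
Tree: (single bag)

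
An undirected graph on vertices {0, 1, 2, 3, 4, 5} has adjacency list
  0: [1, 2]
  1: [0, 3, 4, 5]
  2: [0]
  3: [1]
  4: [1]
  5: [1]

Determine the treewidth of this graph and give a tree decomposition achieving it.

Treewidth 1.
One optimal decomposition is:
Bags: B1 = {0, 1}  B2 = {1, 5}  B3 = {0, 2}  B4 = {1, 3}  B5 = {1, 4}
Tree: B1–B2, B1–B3, B1–B4, B1–B5

Every bag has size at most 2, so the width is 2 − 1 = 1 and tw(G) ≤ 1. G has an edge, so its treewidth is at least 1. The upper and lower bounds meet at 1, so that is the treewidth.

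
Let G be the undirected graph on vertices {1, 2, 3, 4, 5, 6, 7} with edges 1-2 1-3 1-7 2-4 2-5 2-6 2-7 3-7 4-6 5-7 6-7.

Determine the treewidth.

2

A width-2 tree decomposition is:
Bags: B1 = {1, 2, 7}  B2 = {2, 5, 7}  B3 = {2, 6, 7}  B4 = {1, 3, 7}  B5 = {2, 4, 6}
Tree: B1–B2, B2–B3, B1–B4, B3–B5
The largest bag has 3 vertices, giving width 2; this decomposition certifies tw(G) ≤ 2. On the other hand G contains the 3-clique {2, 4, 6}. A clique must lie in a single bag of any decomposition, so no decomposition can have width below 2. The upper and lower bounds meet at 2, so that is the treewidth.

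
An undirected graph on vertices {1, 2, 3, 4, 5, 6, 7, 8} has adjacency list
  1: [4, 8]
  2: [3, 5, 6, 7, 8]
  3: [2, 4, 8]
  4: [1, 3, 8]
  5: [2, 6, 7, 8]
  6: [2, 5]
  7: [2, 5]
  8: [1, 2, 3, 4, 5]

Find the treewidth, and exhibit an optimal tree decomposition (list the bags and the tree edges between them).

Treewidth 2.
One such decomposition:
Bags: B1 = {2, 3, 8}  B2 = {2, 5, 8}  B3 = {2, 5, 7}  B4 = {2, 5, 6}  B5 = {3, 4, 8}  B6 = {1, 4, 8}
Tree: B1–B2, B2–B3, B2–B4, B1–B5, B5–B6

The largest bag has 3 vertices, giving width 2; this decomposition certifies tw(G) ≤ 2. On the other hand G contains the 3-clique {1, 4, 8}. A clique must lie in a single bag of any decomposition, so no decomposition can have width below 2. The upper and lower bounds meet at 2, so that is the treewidth.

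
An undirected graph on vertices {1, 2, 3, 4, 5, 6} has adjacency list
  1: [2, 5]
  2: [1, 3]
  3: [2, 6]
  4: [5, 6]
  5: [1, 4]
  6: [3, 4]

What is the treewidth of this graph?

A width-2 tree decomposition is:
Bags: B1 = {1, 2, 5}  B2 = {2, 3, 5}  B3 = {3, 5, 6}  B4 = {4, 5, 6}
Tree: B1–B2, B2–B3, B3–B4
Each bag holds 3 vertices, so the decomposition has width 2, which upper-bounds the treewidth. The edges 5–1–2–3–6–4–5 form a cycle, so G is not a tree and its treewidth is at least 2. The upper and lower bounds meet at 2, so that is the treewidth.

2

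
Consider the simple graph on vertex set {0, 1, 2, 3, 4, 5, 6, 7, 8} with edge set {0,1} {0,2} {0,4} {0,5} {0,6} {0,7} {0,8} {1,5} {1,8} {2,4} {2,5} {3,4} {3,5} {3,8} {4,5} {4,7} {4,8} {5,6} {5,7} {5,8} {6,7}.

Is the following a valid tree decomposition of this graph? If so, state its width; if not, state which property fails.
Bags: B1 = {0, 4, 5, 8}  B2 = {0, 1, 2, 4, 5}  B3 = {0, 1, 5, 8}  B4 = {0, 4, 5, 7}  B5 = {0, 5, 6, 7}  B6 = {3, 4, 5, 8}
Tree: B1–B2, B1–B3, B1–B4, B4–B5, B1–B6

No — bags containing vertex 1 are not connected in the tree.

A tree decomposition must satisfy three properties: every vertex lies in some bag; for every edge, both endpoints lie together in some bag; and for every vertex, the bags containing it form a connected subtree. Here bags containing vertex 1 are not connected in the tree, so the decomposition is invalid.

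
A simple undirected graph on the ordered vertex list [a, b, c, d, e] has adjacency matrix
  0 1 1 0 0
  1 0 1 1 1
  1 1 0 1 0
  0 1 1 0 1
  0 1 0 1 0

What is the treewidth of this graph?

2

A width-2 tree decomposition is:
Bags: B1 = {b, c, d}  B2 = {a, b, c}  B3 = {b, d, e}
Tree: B1–B2, B1–B3
Every bag has size at most 3, so the width is 3 − 1 = 2 and tw(G) ≤ 2. For the lower bound, the 3 vertices {b, d, e} are pairwise adjacent, and any tree decomposition puts a clique entirely inside one bag — forcing width ≥ 2. Combining the bounds, tw(G) = 2.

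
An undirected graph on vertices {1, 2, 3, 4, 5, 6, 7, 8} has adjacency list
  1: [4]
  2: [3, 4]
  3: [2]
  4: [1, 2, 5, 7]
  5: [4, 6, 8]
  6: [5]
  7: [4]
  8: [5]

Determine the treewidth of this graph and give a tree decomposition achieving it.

Treewidth 1.
One such decomposition:
Bags: B1 = {4, 7}  B2 = {2, 4}  B3 = {4, 5}  B4 = {5, 6}  B5 = {5, 8}  B6 = {1, 4}  B7 = {2, 3}
Tree: B1–B2, B1–B3, B3–B4, B3–B5, B3–B6, B2–B7

Each bag holds 2 vertices, so the decomposition has width 1, which upper-bounds the treewidth. G has an edge, so its treewidth is at least 1. Combining the bounds, tw(G) = 1.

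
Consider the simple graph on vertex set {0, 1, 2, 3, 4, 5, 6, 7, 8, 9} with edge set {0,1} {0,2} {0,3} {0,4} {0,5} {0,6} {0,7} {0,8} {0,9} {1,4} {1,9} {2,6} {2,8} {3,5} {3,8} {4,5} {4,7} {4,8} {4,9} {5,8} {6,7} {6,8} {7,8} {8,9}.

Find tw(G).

3

A width-3 tree decomposition is:
Bags: B1 = {0, 4, 8, 9}  B2 = {0, 4, 5, 8}  B3 = {0, 1, 4, 9}  B4 = {0, 4, 7, 8}  B5 = {0, 6, 7, 8}  B6 = {0, 3, 5, 8}  B7 = {0, 2, 6, 8}
Tree: B1–B2, B1–B3, B2–B4, B4–B5, B2–B6, B5–B7
Each bag holds 4 vertices, so the decomposition has width 3, which upper-bounds the treewidth. Conversely, {0, 2, 6, 8} is a clique of size 4, and the vertices of any clique must share a bag in every tree decomposition; so some bag has ≥ 4 vertices and tw(G) ≥ 3. Hence tw(G) = 3 exactly.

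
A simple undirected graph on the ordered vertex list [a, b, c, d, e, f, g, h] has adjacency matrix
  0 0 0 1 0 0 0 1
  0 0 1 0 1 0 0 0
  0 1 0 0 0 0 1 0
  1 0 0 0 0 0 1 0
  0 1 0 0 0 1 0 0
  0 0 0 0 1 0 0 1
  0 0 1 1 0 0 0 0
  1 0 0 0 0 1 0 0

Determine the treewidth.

2

A width-2 tree decomposition is:
Bags: B1 = {b, e, f}  B2 = {b, c, f}  B3 = {c, f, g}  B4 = {d, f, g}  B5 = {a, d, f}  B6 = {a, f, h}
Tree: B1–B2, B2–B3, B3–B4, B4–B5, B5–B6
Every bag has size at most 3, so the width is 3 − 1 = 2 and tw(G) ≤ 2. Since f–e–b–c–g–d–a–h–f is a cycle in G, G is not acyclic. Forests are exactly the graphs of treewidth ≤ 1, so tw(G) ≥ 2. The upper and lower bounds meet at 2, so that is the treewidth.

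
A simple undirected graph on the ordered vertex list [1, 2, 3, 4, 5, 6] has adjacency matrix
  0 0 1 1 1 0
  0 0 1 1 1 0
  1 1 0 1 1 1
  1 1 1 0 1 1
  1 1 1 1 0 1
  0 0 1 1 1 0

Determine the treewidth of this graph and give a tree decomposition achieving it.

The largest bag has 4 vertices, giving width 3; this decomposition certifies tw(G) ≤ 3. On the other hand G contains the 4-clique {1, 3, 4, 5}. A clique must lie in a single bag of any decomposition, so no decomposition can have width below 3. Hence tw(G) = 3 exactly.

Treewidth 3.
One optimal decomposition is:
Bags: B1 = {1, 3, 4, 5}  B2 = {2, 3, 4, 5}  B3 = {3, 4, 5, 6}
Tree: B1–B2, B2–B3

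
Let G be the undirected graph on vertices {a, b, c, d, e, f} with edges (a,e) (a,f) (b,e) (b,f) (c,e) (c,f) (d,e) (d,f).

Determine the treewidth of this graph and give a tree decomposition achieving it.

Each bag holds 3 vertices, so the decomposition has width 2, which upper-bounds the treewidth. Since f–c–e–a–f is a cycle in G, G is not acyclic. Forests are exactly the graphs of treewidth ≤ 1, so tw(G) ≥ 2. Combining the bounds, tw(G) = 2.

Treewidth 2.
One such decomposition:
Bags: B1 = {c, e, f}  B2 = {a, e, f}  B3 = {d, e, f}  B4 = {b, e, f}
Tree: B1–B2, B2–B3, B3–B4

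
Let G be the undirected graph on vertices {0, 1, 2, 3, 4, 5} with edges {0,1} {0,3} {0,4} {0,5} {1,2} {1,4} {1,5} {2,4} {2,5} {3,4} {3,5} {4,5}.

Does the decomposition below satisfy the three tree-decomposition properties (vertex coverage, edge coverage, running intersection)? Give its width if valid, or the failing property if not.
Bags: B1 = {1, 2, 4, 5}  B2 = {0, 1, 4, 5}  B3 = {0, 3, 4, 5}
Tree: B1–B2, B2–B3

Yes; width 3.

Vertex coverage: the bags together contain {0, 1, 2, 3, 4, 5}, the full vertex set. Edge coverage: each edge of G has both endpoints in at least one bag. Running intersection: for every vertex, the bags containing it form a connected subtree. All three properties hold, so this is a valid tree decomposition of width max|bag| − 1 = 3, and hence tw(G) ≤ 3.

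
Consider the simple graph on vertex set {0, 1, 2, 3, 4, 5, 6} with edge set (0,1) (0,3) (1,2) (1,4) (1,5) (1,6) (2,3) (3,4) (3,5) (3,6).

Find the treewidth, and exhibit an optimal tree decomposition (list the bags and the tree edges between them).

Treewidth 2.
Bags: B1 = {0, 1, 3}  B2 = {1, 3, 4}  B3 = {1, 2, 3}  B4 = {1, 3, 6}  B5 = {1, 3, 5}
Tree: B1–B2, B2–B3, B3–B4, B4–B5

The largest bag has 3 vertices, giving width 2; this decomposition certifies tw(G) ≤ 2. Since 1–0–3–4–1 is a cycle in G, G is not acyclic. Forests are exactly the graphs of treewidth ≤ 1, so tw(G) ≥ 2. Therefore the treewidth is 2.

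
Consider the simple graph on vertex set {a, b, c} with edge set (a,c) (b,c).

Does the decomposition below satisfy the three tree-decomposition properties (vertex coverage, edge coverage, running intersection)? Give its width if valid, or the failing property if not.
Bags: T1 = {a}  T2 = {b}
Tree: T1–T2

A tree decomposition must satisfy three properties: every vertex lies in some bag; for every edge, both endpoints lie together in some bag; and for every vertex, the bags containing it form a connected subtree. Here vertex c appears in no bag, so the decomposition is invalid.

No — vertex c appears in no bag.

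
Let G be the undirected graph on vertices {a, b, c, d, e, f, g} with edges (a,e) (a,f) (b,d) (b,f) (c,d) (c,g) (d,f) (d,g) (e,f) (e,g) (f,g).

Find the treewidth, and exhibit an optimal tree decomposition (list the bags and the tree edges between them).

Every bag has size at most 3, so the width is 3 − 1 = 2 and tw(G) ≤ 2. On the other hand G contains the 3-clique {c, d, g}. A clique must lie in a single bag of any decomposition, so no decomposition can have width below 2. Combining the bounds, tw(G) = 2.

Treewidth 2.
Bags: B1 = {d, f, g}  B2 = {e, f, g}  B3 = {a, e, f}  B4 = {c, d, g}  B5 = {b, d, f}
Tree: B1–B2, B2–B3, B1–B4, B1–B5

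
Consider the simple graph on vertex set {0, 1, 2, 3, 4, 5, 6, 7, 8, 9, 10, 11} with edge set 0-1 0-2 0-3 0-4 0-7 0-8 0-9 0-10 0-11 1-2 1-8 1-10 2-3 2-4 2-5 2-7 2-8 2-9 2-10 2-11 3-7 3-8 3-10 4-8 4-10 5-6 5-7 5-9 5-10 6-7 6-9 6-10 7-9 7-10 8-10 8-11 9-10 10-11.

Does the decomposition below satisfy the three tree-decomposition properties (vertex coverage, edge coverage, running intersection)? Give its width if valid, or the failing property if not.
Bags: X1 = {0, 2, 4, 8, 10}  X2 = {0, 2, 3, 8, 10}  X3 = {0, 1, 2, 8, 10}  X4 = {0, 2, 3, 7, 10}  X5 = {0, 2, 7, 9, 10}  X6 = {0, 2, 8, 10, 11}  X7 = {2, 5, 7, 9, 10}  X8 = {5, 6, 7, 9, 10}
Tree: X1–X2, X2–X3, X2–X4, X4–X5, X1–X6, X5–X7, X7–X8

Vertex coverage: the bags together contain {0, 1, 2, 3, 4, 5, 6, 7, 8, 9, 10, 11}, the full vertex set. Edge coverage: each edge of G has both endpoints in at least one bag. Running intersection: for every vertex, the bags containing it form a connected subtree. All three properties hold, so this is a valid tree decomposition of width max|bag| − 1 = 4, and hence tw(G) ≤ 4.

Yes; width 4.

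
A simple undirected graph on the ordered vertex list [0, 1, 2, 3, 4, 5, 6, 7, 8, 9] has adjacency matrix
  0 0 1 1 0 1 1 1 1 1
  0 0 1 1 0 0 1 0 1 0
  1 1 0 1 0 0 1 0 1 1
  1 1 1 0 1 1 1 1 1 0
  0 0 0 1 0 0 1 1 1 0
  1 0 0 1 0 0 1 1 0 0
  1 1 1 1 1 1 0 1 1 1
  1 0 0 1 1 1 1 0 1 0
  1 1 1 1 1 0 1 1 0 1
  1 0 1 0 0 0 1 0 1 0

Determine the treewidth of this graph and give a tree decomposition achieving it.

Treewidth 4.
One such decomposition:
Bags: B1 = {3, 4, 6, 7, 8}  B2 = {0, 3, 6, 7, 8}  B3 = {0, 2, 3, 6, 8}  B4 = {0, 3, 5, 6, 7}  B5 = {1, 2, 3, 6, 8}  B6 = {0, 2, 6, 8, 9}
Tree: B1–B2, B2–B3, B2–B4, B3–B5, B3–B6

Each bag holds 5 vertices, so the decomposition has width 4, which upper-bounds the treewidth. On the other hand G contains the 5-clique {0, 2, 6, 8, 9}. A clique must lie in a single bag of any decomposition, so no decomposition can have width below 4. The upper and lower bounds meet at 4, so that is the treewidth.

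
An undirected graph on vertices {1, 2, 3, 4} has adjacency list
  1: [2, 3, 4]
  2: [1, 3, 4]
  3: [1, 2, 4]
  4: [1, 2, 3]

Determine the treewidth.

3

A width-3 tree decomposition is:
Bags: B1 = {1, 2, 3, 4}
Tree: (single bag)
A single bag containing all 4 vertices is trivially a valid decomposition of width 3. For the lower bound, the 4 vertices {1, 2, 3, 4} are pairwise adjacent, and any tree decomposition puts a clique entirely inside one bag — forcing width ≥ 3. Combining the bounds, tw(G) = 3.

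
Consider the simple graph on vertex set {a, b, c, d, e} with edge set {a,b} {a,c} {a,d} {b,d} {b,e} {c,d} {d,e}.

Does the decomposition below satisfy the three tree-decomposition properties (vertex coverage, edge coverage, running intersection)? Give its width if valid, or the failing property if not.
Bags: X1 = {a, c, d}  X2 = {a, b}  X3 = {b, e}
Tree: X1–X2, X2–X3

No — edge (d,b) lies in no bag.

A tree decomposition must satisfy three properties: every vertex lies in some bag; for every edge, both endpoints lie together in some bag; and for every vertex, the bags containing it form a connected subtree. Here edge (d,b) lies in no bag, so the decomposition is invalid.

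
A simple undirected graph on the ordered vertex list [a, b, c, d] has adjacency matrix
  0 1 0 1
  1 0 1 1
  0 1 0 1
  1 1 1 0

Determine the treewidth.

2

A width-2 tree decomposition is:
Bags: B1 = {a, b, d}  B2 = {b, c, d}
Tree: B1–B2
Every bag has size at most 3, so the width is 3 − 1 = 2 and tw(G) ≤ 2. Conversely, {b, c, d} is a clique of size 3, and the vertices of any clique must share a bag in every tree decomposition; so some bag has ≥ 3 vertices and tw(G) ≥ 2. Therefore the treewidth is 2.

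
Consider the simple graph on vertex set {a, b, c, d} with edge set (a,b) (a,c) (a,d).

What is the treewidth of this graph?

A width-1 tree decomposition is:
Bags: B1 = {a, d}  B2 = {a, b}  B3 = {a, c}
Tree: B1–B2, B1–B3
Every bag has size at most 2, so the width is 2 − 1 = 1 and tw(G) ≤ 1. Any graph with an edge has treewidth ≥ 1, and G has the edge a–d. The upper and lower bounds meet at 1, so that is the treewidth.

1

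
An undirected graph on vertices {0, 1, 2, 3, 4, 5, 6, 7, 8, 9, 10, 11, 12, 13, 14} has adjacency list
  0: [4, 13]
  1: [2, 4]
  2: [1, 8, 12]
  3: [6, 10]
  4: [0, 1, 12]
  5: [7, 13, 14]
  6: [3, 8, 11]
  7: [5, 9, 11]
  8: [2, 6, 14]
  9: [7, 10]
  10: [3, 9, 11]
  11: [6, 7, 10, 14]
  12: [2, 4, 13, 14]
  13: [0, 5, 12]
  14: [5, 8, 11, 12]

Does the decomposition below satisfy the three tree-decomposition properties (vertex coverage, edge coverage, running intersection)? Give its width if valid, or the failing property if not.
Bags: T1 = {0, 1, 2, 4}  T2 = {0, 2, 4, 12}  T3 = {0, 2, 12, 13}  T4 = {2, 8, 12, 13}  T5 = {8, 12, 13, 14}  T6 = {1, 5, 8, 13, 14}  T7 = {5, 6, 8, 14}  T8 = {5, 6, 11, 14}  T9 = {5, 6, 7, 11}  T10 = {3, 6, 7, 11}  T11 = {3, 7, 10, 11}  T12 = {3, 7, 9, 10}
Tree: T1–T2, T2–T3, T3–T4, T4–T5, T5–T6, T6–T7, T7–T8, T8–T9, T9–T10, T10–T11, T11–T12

A tree decomposition must satisfy three properties: every vertex lies in some bag; for every edge, both endpoints lie together in some bag; and for every vertex, the bags containing it form a connected subtree. Here bags containing vertex 1 are not connected in the tree, so the decomposition is invalid.

No — bags containing vertex 1 are not connected in the tree.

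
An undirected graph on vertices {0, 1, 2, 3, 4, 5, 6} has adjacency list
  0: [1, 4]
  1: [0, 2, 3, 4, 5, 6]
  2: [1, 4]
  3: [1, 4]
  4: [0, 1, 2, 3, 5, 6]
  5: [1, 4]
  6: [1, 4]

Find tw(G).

2

A width-2 tree decomposition is:
Bags: B1 = {1, 2, 4}  B2 = {1, 4, 5}  B3 = {1, 3, 4}  B4 = {1, 4, 6}  B5 = {0, 1, 4}
Tree: B1–B2, B1–B3, B2–B4, B4–B5
Every bag has size at most 3, so the width is 3 − 1 = 2 and tw(G) ≤ 2. Conversely, {0, 1, 4} is a clique of size 3, and the vertices of any clique must share a bag in every tree decomposition; so some bag has ≥ 3 vertices and tw(G) ≥ 2. Hence tw(G) = 2 exactly.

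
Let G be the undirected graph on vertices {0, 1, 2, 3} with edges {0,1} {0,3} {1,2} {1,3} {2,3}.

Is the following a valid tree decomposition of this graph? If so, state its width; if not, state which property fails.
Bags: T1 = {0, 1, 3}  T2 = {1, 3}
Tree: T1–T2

No — vertex 2 appears in no bag.

A tree decomposition must satisfy three properties: every vertex lies in some bag; for every edge, both endpoints lie together in some bag; and for every vertex, the bags containing it form a connected subtree. Here vertex 2 appears in no bag, so the decomposition is invalid.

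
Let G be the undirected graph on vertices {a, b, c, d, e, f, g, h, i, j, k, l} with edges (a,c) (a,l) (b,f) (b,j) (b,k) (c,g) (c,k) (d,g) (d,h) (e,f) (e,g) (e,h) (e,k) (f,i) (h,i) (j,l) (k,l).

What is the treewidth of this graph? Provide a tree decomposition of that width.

Each bag holds 4 vertices, so the decomposition has width 3, which upper-bounds the treewidth. For the lower bound: the 4 vertex sets {a,j,l}, {c}, {k}, {b,e,f,g} are disjoint, each induces a connected subgraph, and every pair is joined by at least one edge of G. Contracting each set to a single vertex therefore yields K_{4} as a minor, and since treewidth is minor-monotone, tw(G) ≥ tw(K_{4}) = 3. Therefore the treewidth is 3.

Treewidth 3.
One optimal decomposition is:
Bags: B1 = {a, c, j, l}  B2 = {c, j, k, l}  B3 = {b, c, j, k}  B4 = {b, c, g, k}  B5 = {b, e, g, k}  B6 = {b, e, f, g}  B7 = {d, e, f, g}  B8 = {d, e, f, h}  B9 = {d, f, h, i}
Tree: B1–B2, B2–B3, B3–B4, B4–B5, B5–B6, B6–B7, B7–B8, B8–B9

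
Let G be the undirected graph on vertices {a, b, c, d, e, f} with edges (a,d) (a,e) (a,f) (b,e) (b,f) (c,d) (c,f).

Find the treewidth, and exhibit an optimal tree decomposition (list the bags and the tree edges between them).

Treewidth 2.
One optimal decomposition is:
Bags: B1 = {b, e, f}  B2 = {a, e, f}  B3 = {a, c, f}  B4 = {a, c, d}
Tree: B1–B2, B2–B3, B3–B4

Each bag holds 3 vertices, so the decomposition has width 2, which upper-bounds the treewidth. The edges b–e–a–f–b form a cycle, so G is not a tree and its treewidth is at least 2. The upper and lower bounds meet at 2, so that is the treewidth.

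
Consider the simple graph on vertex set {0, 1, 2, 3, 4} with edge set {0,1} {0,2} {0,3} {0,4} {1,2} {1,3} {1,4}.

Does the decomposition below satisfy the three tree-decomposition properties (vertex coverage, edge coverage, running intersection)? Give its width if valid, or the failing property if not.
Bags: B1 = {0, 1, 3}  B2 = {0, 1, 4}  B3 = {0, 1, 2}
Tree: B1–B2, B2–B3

Vertex coverage: the bags together contain {0, 1, 2, 3, 4}, the full vertex set. Edge coverage: each edge of G has both endpoints in at least one bag. Running intersection: for every vertex, the bags containing it form a connected subtree. All three properties hold, so this is a valid tree decomposition of width max|bag| − 1 = 2, and hence tw(G) ≤ 2.

Yes; width 2.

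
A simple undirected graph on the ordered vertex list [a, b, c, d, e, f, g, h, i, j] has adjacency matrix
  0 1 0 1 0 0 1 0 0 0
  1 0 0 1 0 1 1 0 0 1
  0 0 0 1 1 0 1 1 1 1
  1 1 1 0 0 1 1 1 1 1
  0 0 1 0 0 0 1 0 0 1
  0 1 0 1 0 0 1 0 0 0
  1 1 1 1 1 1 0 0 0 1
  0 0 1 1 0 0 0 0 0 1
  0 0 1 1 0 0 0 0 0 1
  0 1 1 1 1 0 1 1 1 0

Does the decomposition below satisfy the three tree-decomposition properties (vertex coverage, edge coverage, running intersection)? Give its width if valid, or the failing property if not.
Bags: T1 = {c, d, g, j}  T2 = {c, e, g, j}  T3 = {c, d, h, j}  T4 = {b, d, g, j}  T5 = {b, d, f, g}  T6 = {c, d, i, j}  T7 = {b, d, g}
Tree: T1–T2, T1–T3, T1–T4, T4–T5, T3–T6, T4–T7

A tree decomposition must satisfy three properties: every vertex lies in some bag; for every edge, both endpoints lie together in some bag; and for every vertex, the bags containing it form a connected subtree. Here vertex a appears in no bag, so the decomposition is invalid.

No — vertex a appears in no bag.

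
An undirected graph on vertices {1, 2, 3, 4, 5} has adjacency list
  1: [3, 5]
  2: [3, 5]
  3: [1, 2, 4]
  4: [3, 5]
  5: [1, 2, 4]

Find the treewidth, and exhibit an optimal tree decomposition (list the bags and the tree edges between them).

Treewidth 2.
One optimal decomposition is:
Bags: B1 = {1, 3, 5}  B2 = {3, 4, 5}  B3 = {2, 3, 5}
Tree: B1–B2, B2–B3

Every bag has size at most 3, so the width is 3 − 1 = 2 and tw(G) ≤ 2. For the lower bound, G contains the cycle 1–3–4–5–1, so G is not a forest; only forests have treewidth ≤ 1, hence tw(G) ≥ 2. Combining the bounds, tw(G) = 2.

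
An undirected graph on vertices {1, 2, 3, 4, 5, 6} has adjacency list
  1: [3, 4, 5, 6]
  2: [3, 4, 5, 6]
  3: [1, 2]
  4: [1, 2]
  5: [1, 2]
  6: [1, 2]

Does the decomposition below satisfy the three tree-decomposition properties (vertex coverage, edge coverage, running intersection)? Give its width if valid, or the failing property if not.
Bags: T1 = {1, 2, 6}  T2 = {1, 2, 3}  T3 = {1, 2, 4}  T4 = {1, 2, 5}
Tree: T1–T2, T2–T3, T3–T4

Yes; width 2.

Every vertex of G appears in some bag (union = {1, 2, 3, 4, 5, 6}); every edge is covered by a bag; and for each vertex v the set of bags containing v is connected in the bag tree. The decomposition is therefore valid. The largest bag has 3 vertices, so the width is 2.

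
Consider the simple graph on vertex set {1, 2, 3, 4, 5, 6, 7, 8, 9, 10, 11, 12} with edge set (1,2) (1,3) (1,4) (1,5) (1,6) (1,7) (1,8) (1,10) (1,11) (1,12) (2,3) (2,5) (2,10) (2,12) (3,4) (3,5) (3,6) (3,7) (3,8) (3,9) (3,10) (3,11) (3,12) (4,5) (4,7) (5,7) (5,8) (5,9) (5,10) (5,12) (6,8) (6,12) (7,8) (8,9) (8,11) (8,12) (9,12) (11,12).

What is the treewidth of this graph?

4

A width-4 tree decomposition is:
Bags: B1 = {1, 2, 3, 5, 12}  B2 = {1, 3, 5, 8, 12}  B3 = {3, 5, 8, 9, 12}  B4 = {1, 2, 3, 5, 10}  B5 = {1, 3, 8, 11, 12}  B6 = {1, 3, 5, 7, 8}  B7 = {1, 3, 4, 5, 7}  B8 = {1, 3, 6, 8, 12}
Tree: B1–B2, B2–B3, B1–B4, B2–B5, B2–B6, B6–B7, B5–B8
The largest bag has 5 vertices, giving width 4; this decomposition certifies tw(G) ≤ 4. On the other hand G contains the 5-clique {1, 3, 8, 11, 12}. A clique must lie in a single bag of any decomposition, so no decomposition can have width below 4. Combining the bounds, tw(G) = 4.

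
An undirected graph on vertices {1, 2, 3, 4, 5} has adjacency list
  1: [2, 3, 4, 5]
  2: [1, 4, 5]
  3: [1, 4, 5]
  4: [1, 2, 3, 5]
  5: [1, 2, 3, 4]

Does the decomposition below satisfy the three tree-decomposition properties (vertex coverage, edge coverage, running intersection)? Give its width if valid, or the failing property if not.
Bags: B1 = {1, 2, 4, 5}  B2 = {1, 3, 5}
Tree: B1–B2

A tree decomposition must satisfy three properties: every vertex lies in some bag; for every edge, both endpoints lie together in some bag; and for every vertex, the bags containing it form a connected subtree. Here edge (4,3) lies in no bag, so the decomposition is invalid.

No — edge (4,3) lies in no bag.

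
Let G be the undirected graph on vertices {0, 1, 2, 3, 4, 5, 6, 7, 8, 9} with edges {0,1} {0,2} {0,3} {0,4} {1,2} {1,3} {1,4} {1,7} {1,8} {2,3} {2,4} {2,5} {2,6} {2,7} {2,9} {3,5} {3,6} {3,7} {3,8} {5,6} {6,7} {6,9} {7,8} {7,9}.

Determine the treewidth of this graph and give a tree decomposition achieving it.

The largest bag has 4 vertices, giving width 3; this decomposition certifies tw(G) ≤ 3. For the lower bound, the 4 vertices {1, 3, 7, 8} are pairwise adjacent, and any tree decomposition puts a clique entirely inside one bag — forcing width ≥ 3. Hence tw(G) = 3 exactly.

Treewidth 3.
One such decomposition:
Bags: B1 = {2, 3, 6, 7}  B2 = {1, 2, 3, 7}  B3 = {0, 1, 2, 3}  B4 = {0, 1, 2, 4}  B5 = {2, 6, 7, 9}  B6 = {1, 3, 7, 8}  B7 = {2, 3, 5, 6}
Tree: B1–B2, B2–B3, B3–B4, B1–B5, B2–B6, B1–B7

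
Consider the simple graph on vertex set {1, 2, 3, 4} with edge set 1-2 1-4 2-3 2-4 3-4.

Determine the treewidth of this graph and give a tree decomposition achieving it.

Every bag has size at most 3, so the width is 3 − 1 = 2 and tw(G) ≤ 2. On the other hand G contains the 3-clique {1, 2, 4}. A clique must lie in a single bag of any decomposition, so no decomposition can have width below 2. Combining the bounds, tw(G) = 2.

Treewidth 2.
Bags: B1 = {2, 3, 4}  B2 = {1, 2, 4}
Tree: B1–B2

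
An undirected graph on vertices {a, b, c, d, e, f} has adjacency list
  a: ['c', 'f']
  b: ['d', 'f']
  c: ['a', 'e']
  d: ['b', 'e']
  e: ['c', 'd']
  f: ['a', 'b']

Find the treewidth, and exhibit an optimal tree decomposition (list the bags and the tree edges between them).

Each bag holds 3 vertices, so the decomposition has width 2, which upper-bounds the treewidth. For the lower bound, G contains the cycle d–e–c–a–f–b–d, so G is not a forest; only forests have treewidth ≤ 1, hence tw(G) ≥ 2. The upper and lower bounds meet at 2, so that is the treewidth.

Treewidth 2.
One optimal decomposition is:
Bags: B1 = {c, d, e}  B2 = {a, c, d}  B3 = {a, d, f}  B4 = {b, d, f}
Tree: B1–B2, B2–B3, B3–B4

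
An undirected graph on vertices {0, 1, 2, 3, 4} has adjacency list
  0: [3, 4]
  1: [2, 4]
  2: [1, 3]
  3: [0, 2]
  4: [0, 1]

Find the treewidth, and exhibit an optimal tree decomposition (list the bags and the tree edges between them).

Each bag holds 3 vertices, so the decomposition has width 2, which upper-bounds the treewidth. For the lower bound, G contains the cycle 2–1–4–0–3–2, so G is not a forest; only forests have treewidth ≤ 1, hence tw(G) ≥ 2. The upper and lower bounds meet at 2, so that is the treewidth.

Treewidth 2.
One such decomposition:
Bags: B1 = {1, 2, 4}  B2 = {0, 2, 4}  B3 = {0, 2, 3}
Tree: B1–B2, B2–B3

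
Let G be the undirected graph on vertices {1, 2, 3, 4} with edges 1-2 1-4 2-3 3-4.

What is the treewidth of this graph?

A width-2 tree decomposition is:
Bags: B1 = {1, 2, 4}  B2 = {2, 3, 4}
Tree: B1–B2
Each bag holds 3 vertices, so the decomposition has width 2, which upper-bounds the treewidth. Since 4–1–2–3–4 is a cycle in G, G is not acyclic. Forests are exactly the graphs of treewidth ≤ 1, so tw(G) ≥ 2. Therefore the treewidth is 2.

2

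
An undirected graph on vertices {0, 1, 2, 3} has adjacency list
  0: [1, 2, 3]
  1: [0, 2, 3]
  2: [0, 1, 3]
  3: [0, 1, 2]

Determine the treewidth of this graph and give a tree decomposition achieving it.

Treewidth 3.
One such decomposition:
Bags: B1 = {0, 1, 2, 3}
Tree: (single bag)

With just one bag of size 4, the width is 4 − 1 = 3, so tw(G) ≤ 3. On the other hand G contains the 4-clique {0, 1, 2, 3}. A clique must lie in a single bag of any decomposition, so no decomposition can have width below 3. The upper and lower bounds meet at 3, so that is the treewidth.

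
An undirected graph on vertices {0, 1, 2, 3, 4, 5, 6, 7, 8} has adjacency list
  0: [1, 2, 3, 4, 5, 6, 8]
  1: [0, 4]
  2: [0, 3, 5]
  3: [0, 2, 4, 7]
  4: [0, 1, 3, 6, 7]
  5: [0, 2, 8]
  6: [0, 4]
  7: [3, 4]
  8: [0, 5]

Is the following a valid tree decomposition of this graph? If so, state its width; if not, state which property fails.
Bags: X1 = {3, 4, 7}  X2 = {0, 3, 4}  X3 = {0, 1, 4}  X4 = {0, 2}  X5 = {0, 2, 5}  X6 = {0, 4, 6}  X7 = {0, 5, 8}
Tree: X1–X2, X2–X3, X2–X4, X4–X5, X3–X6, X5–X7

A tree decomposition must satisfy three properties: every vertex lies in some bag; for every edge, both endpoints lie together in some bag; and for every vertex, the bags containing it form a connected subtree. Here edge (3,2) lies in no bag, so the decomposition is invalid.

No — edge (3,2) lies in no bag.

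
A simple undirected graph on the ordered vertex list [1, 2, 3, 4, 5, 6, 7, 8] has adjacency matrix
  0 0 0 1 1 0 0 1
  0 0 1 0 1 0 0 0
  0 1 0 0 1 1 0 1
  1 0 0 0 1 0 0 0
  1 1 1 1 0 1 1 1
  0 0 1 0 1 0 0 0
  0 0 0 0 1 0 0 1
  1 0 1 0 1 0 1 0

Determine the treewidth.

A width-2 tree decomposition is:
Bags: B1 = {5, 7, 8}  B2 = {3, 5, 8}  B3 = {1, 5, 8}  B4 = {1, 4, 5}  B5 = {2, 3, 5}  B6 = {3, 5, 6}
Tree: B1–B2, B2–B3, B3–B4, B2–B5, B5–B6
The largest bag has 3 vertices, giving width 2; this decomposition certifies tw(G) ≤ 2. Conversely, {1, 5, 8} is a clique of size 3, and the vertices of any clique must share a bag in every tree decomposition; so some bag has ≥ 3 vertices and tw(G) ≥ 2. Therefore the treewidth is 2.

2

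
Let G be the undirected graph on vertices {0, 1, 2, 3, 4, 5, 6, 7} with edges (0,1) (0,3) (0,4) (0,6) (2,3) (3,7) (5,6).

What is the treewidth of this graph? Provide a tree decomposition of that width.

Each bag holds 2 vertices, so the decomposition has width 1, which upper-bounds the treewidth. Any graph with an edge has treewidth ≥ 1, and G has the edge 4–0. Hence tw(G) = 1 exactly.

Treewidth 1.
One such decomposition:
Bags: B1 = {0, 4}  B2 = {0, 3}  B3 = {0, 6}  B4 = {2, 3}  B5 = {0, 1}  B6 = {5, 6}  B7 = {3, 7}
Tree: B1–B2, B2–B3, B2–B4, B2–B5, B3–B6, B4–B7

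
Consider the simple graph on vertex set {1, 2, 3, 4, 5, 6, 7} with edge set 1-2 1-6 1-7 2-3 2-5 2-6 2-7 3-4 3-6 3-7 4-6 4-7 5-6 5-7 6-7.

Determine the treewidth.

A width-3 tree decomposition is:
Bags: B1 = {2, 5, 6, 7}  B2 = {2, 3, 6, 7}  B3 = {1, 2, 6, 7}  B4 = {3, 4, 6, 7}
Tree: B1–B2, B1–B3, B2–B4
Every bag has size at most 4, so the width is 4 − 1 = 3 and tw(G) ≤ 3. On the other hand G contains the 4-clique {1, 2, 6, 7}. A clique must lie in a single bag of any decomposition, so no decomposition can have width below 3. The upper and lower bounds meet at 3, so that is the treewidth.

3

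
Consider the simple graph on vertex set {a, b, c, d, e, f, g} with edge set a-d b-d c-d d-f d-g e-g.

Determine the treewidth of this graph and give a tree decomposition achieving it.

The largest bag has 2 vertices, giving width 1; this decomposition certifies tw(G) ≤ 1. Any graph with an edge has treewidth ≥ 1, and G has the edge g–d. Hence tw(G) = 1 exactly.

Treewidth 1.
One such decomposition:
Bags: B1 = {d, g}  B2 = {b, d}  B3 = {e, g}  B4 = {a, d}  B5 = {c, d}  B6 = {d, f}
Tree: B1–B2, B1–B3, B2–B4, B1–B5, B1–B6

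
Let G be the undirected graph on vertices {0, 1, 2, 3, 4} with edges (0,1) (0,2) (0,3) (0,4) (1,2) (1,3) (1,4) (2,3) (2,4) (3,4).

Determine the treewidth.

A width-4 tree decomposition is:
Bags: B1 = {0, 1, 2, 3, 4}
Tree: (single bag)
With just one bag of size 5, the width is 5 − 1 = 4, so tw(G) ≤ 4. On the other hand G contains the 5-clique {0, 1, 2, 3, 4}. A clique must lie in a single bag of any decomposition, so no decomposition can have width below 4. The upper and lower bounds meet at 4, so that is the treewidth.

4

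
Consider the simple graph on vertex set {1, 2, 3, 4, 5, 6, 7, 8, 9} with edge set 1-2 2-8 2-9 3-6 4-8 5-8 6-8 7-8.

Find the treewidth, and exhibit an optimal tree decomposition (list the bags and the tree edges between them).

The largest bag has 2 vertices, giving width 1; this decomposition certifies tw(G) ≤ 1. Any graph with an edge has treewidth ≥ 1, and G has the edge 2–8. Therefore the treewidth is 1.

Treewidth 1.
One optimal decomposition is:
Bags: B1 = {2, 8}  B2 = {4, 8}  B3 = {6, 8}  B4 = {5, 8}  B5 = {7, 8}  B6 = {1, 2}  B7 = {3, 6}  B8 = {2, 9}
Tree: B1–B2, B2–B3, B1–B4, B3–B5, B1–B6, B3–B7, B6–B8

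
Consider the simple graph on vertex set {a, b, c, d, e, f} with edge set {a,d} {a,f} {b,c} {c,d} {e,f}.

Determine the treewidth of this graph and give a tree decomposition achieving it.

Every bag has size at most 2, so the width is 2 − 1 = 1 and tw(G) ≤ 1. Any graph with an edge has treewidth ≥ 1, and G has the edge b–c. Hence tw(G) = 1 exactly.

Treewidth 1.
One optimal decomposition is:
Bags: B1 = {b, c}  B2 = {c, d}  B3 = {a, d}  B4 = {a, f}  B5 = {e, f}
Tree: B1–B2, B2–B3, B3–B4, B4–B5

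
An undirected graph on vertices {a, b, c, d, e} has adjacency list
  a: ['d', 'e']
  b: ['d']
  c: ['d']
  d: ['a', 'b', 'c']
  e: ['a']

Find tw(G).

A width-1 tree decomposition is:
Bags: B1 = {c, d}  B2 = {b, d}  B3 = {a, d}  B4 = {a, e}
Tree: B1–B2, B2–B3, B3–B4
The largest bag has 2 vertices, giving width 1; this decomposition certifies tw(G) ≤ 1. G has an edge, so its treewidth is at least 1. Hence tw(G) = 1 exactly.

1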